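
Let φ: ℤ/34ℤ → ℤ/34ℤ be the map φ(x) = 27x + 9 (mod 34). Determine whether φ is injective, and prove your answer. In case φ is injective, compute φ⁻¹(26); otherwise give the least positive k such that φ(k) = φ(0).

Recall that φ is injective when φ(x_1) = φ(x_2) forces x_1 = x_2.
If φ(x_1) = φ(x_2), then 27x_1 ≡ 27x_2 (mod 34). Because gcd(27, 34) = 1, we may cancel 27 to get x_1 ≡ x_2 (mod 34).
Thus φ is injective.
We now compute 27⁻¹ mod 34 explicitly. Euclid's algorithm: 34 = 1·27 + 7, 27 = 3·7 + 6, 7 = 1·6 + 1; back-substituting gives 1 = 29·27 − 23·34, so 27⁻¹ ≡ 29 (mod 34).
Since φ is injective, we compute φ⁻¹(26): solve 27x + 9 ≡ 26 (mod 34), i.e. 27x ≡ 17 (mod 34).
Multiplying by 27⁻¹ = 29 gives x ≡ 29·17 = 493 = 14·34 + 17 ≡ 17 (mod 34).
Check: φ(17) = 27·17 + 9 = 468 = 13·34 + 26 ≡ 26 (mod 34).

17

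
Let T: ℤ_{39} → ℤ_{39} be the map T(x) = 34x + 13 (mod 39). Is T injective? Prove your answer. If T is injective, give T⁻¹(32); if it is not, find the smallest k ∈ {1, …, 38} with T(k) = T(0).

Suppose T(a) = T(b) in ℤ_{39}. Then 34a + 13 ≡ 34b + 13 (mod 39), so 34(a − b) ≡ 0 (mod 39).
Since gcd(34, 39) = 1, 34 is invertible modulo 39, thus a − b ≡ 0 (mod 39), i.e. a = b.
So T is injective.
We now compute 34⁻¹ mod 39 explicitly. Euclid's algorithm: 39 = 1·34 + 5, 34 = 6·5 + 4, 5 = 1·4 + 1; back-substituting gives 1 = 31·34 − 27·39, so 34⁻¹ ≡ 31 (mod 39).
Since T is injective, we find T⁻¹(32): we need 34x ≡ 32 − 13 ≡ 19 (mod 39). Using 34⁻¹ = 31: x ≡ 31·19 = 589 = 15·39 + 4, so x = 4.
Check: T(4) = 34·4 + 13 = 149 = 3·39 + 32 ≡ 32 (mod 39).

4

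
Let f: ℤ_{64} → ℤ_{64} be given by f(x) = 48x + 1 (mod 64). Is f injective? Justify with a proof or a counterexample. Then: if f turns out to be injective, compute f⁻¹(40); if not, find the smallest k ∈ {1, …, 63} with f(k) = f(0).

We have gcd(48, 64) = 16 > 1. Taking s = 0 and t = 4: f(0) = 1 and f(4) = 48·4 + 1 = 193 ≡ 1 (mod 64).
So f(0) = f(4) while 0 ≠ 4, hence f is not injective.
Since f is not injective, we find the least positive k with f(k) = f(0): this means 48k ≡ 0 (mod 64), i.e. 64 ∣ 48k. Since gcd(48, 64) = 16, dividing through by 16 this holds exactly when 4 ∣ 3k, and as gcd(3, 4) = 1, exactly when 4 ∣ k.
The smallest positive such k is 4.

4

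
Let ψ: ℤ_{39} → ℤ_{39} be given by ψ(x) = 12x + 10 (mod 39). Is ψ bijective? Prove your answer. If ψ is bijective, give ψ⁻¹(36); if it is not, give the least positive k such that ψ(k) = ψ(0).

13

We have gcd(12, 39) = 3 > 1. Taking u = 0 and v = 13: ψ(0) = 10 and ψ(13) = 12·13 + 10 = 166 ≡ 10 (mod 39).
So ψ(0) = ψ(13) while 0 ≠ 13, so ψ is not injective, hence not bijective.
Since ψ is not bijective, we find the least positive k with ψ(k) = ψ(0): this means 12k ≡ 0 (mod 39), i.e. 39 ∣ 12k. Since gcd(12, 39) = 3, dividing through by 3 this holds exactly when 13 ∣ 4k, and as gcd(4, 13) = 1, exactly when 13 ∣ k.
The smallest positive such k is 13.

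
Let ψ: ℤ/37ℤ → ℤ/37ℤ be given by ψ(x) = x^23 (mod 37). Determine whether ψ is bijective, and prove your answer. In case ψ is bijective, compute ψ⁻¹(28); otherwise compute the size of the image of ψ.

30

Since 37 is prime, the nonzero elements of ℤ/37ℤ form a cyclic group of order 36.
As gcd(23, 36) = 1, raising to the 23rd power is a bijection on this group: if x_1^23 ≡ x_2^23 then (x_1x_2^{−1})^23 = 1, and the only element of order dividing gcd(23, 36) = 1 is 1, so x_1 = x_2.
With ψ(0) = 0 this makes ψ injective on all of ℤ/37ℤ, hence bijective (finite equal-size domain and codomain). In particular ψ is bijective.
Since ψ is bijective, we find the preimage of 28. The inverse of x ↦ x^23 on (ℤ/37ℤ)^× is x ↦ x^11, because 23·11 = 253 = 7·36 + 1 ≡ 1 (mod 36) and x^{36} = 1 for x ≠ 0 (Fermat). So ψ⁻¹(28) = 28^11 mod 37.
Repeated squaring mod 37: 28^1 ≡ 28, 28^2 ≡ 28² = 784 ≡ 7, 28^4 ≡ 7² = 49 ≡ 12, 28^8 ≡ 12² = 144 ≡ 33. Since 11 = 8 + 2 + 1, 28^11 ≡ 33·7·28: 33·7 = 231 ≡ 9, then 9·28 = 252 ≡ 30. So 28^11 ≡ 30 (mod 37).
Hence ψ⁻¹(28) = 30.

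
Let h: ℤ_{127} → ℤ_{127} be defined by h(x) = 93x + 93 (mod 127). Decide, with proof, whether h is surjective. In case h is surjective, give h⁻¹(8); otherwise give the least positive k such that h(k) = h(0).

Since gcd(93, 127) = 1, 93 is invertible modulo 127. Euclid's algorithm: 127 = 1·93 + 34, 93 = 2·34 + 25, 34 = 1·25 + 9, 25 = 2·9 + 7, 9 = 1·7 + 2, 7 = 3·2 + 1; back-substituting gives 1 = 56·93 − 41·127, so 93⁻¹ ≡ 56 (mod 127).
Then y ↦ 56(y − 93) is a two-sided inverse to h, so every y ∈ ℤ_{127} has a preimage.
Hence h is surjective.
Since h is surjective, we compute h⁻¹(8): solve 93x + 93 ≡ 8 (mod 127), i.e. 93x ≡ 42 (mod 127).
Multiplying by 93⁻¹ = 56 gives x ≡ 56·42 = 2352 = 18·127 + 66 ≡ 66 (mod 127).
Check: h(66) = 93·66 + 93 = 6231 = 49·127 + 8 ≡ 8 (mod 127).

66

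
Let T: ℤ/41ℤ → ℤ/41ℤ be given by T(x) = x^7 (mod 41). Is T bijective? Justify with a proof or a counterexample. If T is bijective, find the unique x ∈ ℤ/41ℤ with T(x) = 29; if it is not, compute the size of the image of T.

Since 41 is prime, the nonzero elements of ℤ/41ℤ form a cyclic group of order 40.
As gcd(7, 40) = 1, raising to the 7th power is a bijection on this group: if x_1^7 ≡ x_2^7 then (x_1x_2^{−1})^7 = 1, and the only element of order dividing gcd(7, 40) = 1 is 1, so x_1 = x_2.
With T(0) = 0 this makes T injective on all of ℤ/41ℤ, hence bijective (finite equal-size domain and codomain). In particular T is bijective.
Since T is bijective, we find the preimage of 29. The inverse of x ↦ x^7 on (ℤ/41ℤ)^× is x ↦ x^23, because 7·23 = 161 = 4·40 + 1 ≡ 1 (mod 40) and x^{40} = 1 for x ≠ 0 (Fermat). So T⁻¹(29) = 29^23 mod 41.
Repeated squaring mod 41: 29^1 ≡ 29, 29^2 ≡ 29² = 841 ≡ 21, 29^4 ≡ 21² = 441 ≡ 31, 29^8 ≡ 31² = 961 ≡ 18, 29^16 ≡ 18² = 324 ≡ 37. Since 23 = 16 + 4 + 2 + 1, 29^23 ≡ 37·31·21·29: 37·31 = 1147 ≡ 40, then 40·21 = 840 ≡ 20, then 20·29 = 580 ≡ 6. So 29^23 ≡ 6 (mod 41).
Hence T⁻¹(29) = 6.

6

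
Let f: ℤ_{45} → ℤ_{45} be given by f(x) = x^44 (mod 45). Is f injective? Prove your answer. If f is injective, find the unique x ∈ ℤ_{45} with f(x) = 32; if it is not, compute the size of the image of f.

f(3): Repeated squaring mod 45: 3^1 ≡ 3, 3^2 ≡ 3² = 9, 3^4 ≡ 9² = 81 ≡ 36, 3^8 ≡ 36² = 1296 ≡ 36, 3^16 ≡ 36² = 1296 ≡ 36, 3^32 ≡ 36² = 1296 ≡ 36. Since 44 = 32 + 8 + 4, 3^44 ≡ 36·36·36: 36·36 = 1296 ≡ 36, then 36·36 = 1296 ≡ 36. So 3^44 ≡ 36 (mod 45).
f(6): Repeated squaring mod 45: 6^1 ≡ 6, 6^2 ≡ 6² = 36, 6^4 ≡ 36² = 1296 ≡ 36, 6^8 ≡ 36² = 1296 ≡ 36, 6^16 ≡ 36² = 1296 ≡ 36, 6^32 ≡ 36² = 1296 ≡ 36. Since 44 = 32 + 8 + 4, 6^44 ≡ 36·36·36: 36·36 = 1296 ≡ 36, then 36·36 = 1296 ≡ 36. So 6^44 ≡ 36 (mod 45).
So f(3) = f(6) = 36 while 3 ≠ 6, so f is not injective.
Since f is not injective, we determine |image(f)|. Computing x^44 mod 45 for each x (by repeated squaring, reducing mod 45 at every step), the values f(0), f(1), …, f(44) are: 0, 1, 31, 36, 16, 25, 36, 31, 1, 36, 10, 31, 36, 16, 16, 0, 31, 1, 36, 1, 40, 36, 16, 16, 36, 40, 1, 36, 1, 31, 0, 16, 16, 36, 31, 10, 36, 1, 31, 36, 25, 16, 36, 31, 1.
The distinct values are {0, 1, 10, 16, 25, 31, 36, 40}; there are 8 of them.

8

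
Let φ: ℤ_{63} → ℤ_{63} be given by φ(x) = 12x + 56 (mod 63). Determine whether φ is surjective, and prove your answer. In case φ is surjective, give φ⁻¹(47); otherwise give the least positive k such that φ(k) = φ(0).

21

Since gcd(12, 63) = 3, we have 12x ≡ 0 (mod 3) for all x, so φ(x) ≡ 2 (mod 3).
But 0 ≢ 2 (mod 3), so 0 ∈ ℤ_{63} has no preimage. So φ is not surjective.
Since φ is not surjective, we find the least positive k with φ(k) = φ(0): this means 12k ≡ 0 (mod 63), i.e. 63 ∣ 12k. Since gcd(12, 63) = 3, dividing through by 3 this holds exactly when 21 ∣ 4k, and as gcd(4, 21) = 1, exactly when 21 ∣ k.
The smallest positive such k is 21.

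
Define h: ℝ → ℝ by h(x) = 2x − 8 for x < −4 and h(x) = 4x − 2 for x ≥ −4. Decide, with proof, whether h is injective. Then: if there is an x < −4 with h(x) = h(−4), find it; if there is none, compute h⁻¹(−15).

-5

Both pieces are strictly increasing (slopes 2 and 4), so each is injective on its own interval.
The left piece maps (−∞, −4) onto (−∞, −16); the right piece maps [−4, ∞) onto [−18, ∞).
These images overlap. In particular h(−4) = −18 (right piece), and solving 2x − 8 = −18 on the left piece gives x = −5 < −4.
So h(−5) = h(−4) with −5 ≠ −4, and h is not injective. This x = −5 is the requested value below −4.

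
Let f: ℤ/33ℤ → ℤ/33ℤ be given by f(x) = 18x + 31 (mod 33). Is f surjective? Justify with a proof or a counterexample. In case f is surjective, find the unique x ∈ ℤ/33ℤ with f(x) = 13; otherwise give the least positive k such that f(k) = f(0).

Since gcd(18, 33) = 3, we have 18x ≡ 0 (mod 3) for all x, so f(x) ≡ 1 (mod 3).
But 0 ≢ 1 (mod 3), so 0 ∈ ℤ/33ℤ has no preimage. Thus f is not surjective.
Since f is not surjective, we find the least positive k with f(k) = f(0): this means 18k ≡ 0 (mod 33), i.e. 33 ∣ 18k. Since gcd(18, 33) = 3, dividing through by 3 this holds exactly when 11 ∣ 6k, and as gcd(6, 11) = 1, exactly when 11 ∣ k.
The smallest positive such k is 11.

11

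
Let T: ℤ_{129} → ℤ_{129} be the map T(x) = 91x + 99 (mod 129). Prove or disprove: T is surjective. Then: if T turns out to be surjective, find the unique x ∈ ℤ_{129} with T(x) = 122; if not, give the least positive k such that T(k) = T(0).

125

Since gcd(91, 129) = 1, 91 is invertible modulo 129. Euclid's algorithm: 129 = 1·91 + 38, 91 = 2·38 + 15, 38 = 2·15 + 8, 15 = 1·8 + 7, 8 = 1·7 + 1; back-substituting gives 1 = 112·91 − 79·129, so 91⁻¹ ≡ 112 (mod 129).
For any y ∈ ℤ_{129}, x = 112(y − 99) mod 129 satisfies T(x) = 91·112(y − 99) + 99 ≡ y (since 91·112 ≡ 1 mod 129). So every y has a preimage.
So T is surjective.
Since T is surjective, we find T⁻¹(122): we need 91x ≡ 122 − 99 ≡ 23 (mod 129). Using 91⁻¹ = 112: x ≡ 112·23 = 2576 = 19·129 + 125, so x = 125.
Check: T(125) = 91·125 + 99 = 11474 = 88·129 + 122 ≡ 122 (mod 129).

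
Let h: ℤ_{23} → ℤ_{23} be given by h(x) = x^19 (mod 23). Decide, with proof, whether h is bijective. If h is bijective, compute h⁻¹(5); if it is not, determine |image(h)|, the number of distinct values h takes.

Since 23 is prime, the nonzero elements of ℤ_{23} form a cyclic group of order 22.
As gcd(19, 22) = 1, raising to the 19th power is a bijection on this group: if x_1^19 ≡ x_2^19 then (x_1x_2^{−1})^19 = 1, and the only element of order dividing gcd(19, 22) = 1 is 1, so x_1 = x_2.
With h(0) = 0 this makes h injective on all of ℤ_{23}, hence bijective (finite equal-size domain and codomain). In particular h is bijective.
Since h is bijective, we find the preimage of 5. The inverse of x ↦ x^19 on (ℤ_{23})^× is x ↦ x^7, because 19·7 = 133 = 6·22 + 1 ≡ 1 (mod 22) and x^{22} = 1 for x ≠ 0 (Fermat). So h⁻¹(5) = 5^7 mod 23.
Repeated squaring mod 23: 5^1 ≡ 5, 5^2 ≡ 5² = 25 ≡ 2, 5^4 ≡ 2² = 4. Since 7 = 4 + 2 + 1, 5^7 ≡ 4·2·5: 4·2 = 8, then 8·5 = 40 ≡ 17. So 5^7 ≡ 17 (mod 23).
Hence h⁻¹(5) = 17.

17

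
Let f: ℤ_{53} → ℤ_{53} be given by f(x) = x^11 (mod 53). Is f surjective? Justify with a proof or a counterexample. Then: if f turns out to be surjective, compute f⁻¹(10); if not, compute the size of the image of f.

Since 53 is prime, the nonzero elements of ℤ_{53} form a cyclic group of order 52.
As gcd(11, 52) = 1, raising to the 11th power is a bijection on this group: if x_1^11 ≡ x_2^11 then (x_1x_2^{−1})^11 = 1, and the only element of order dividing gcd(11, 52) = 1 is 1, so x_1 = x_2.
With f(0) = 0 this makes f injective on all of ℤ_{53}, hence bijective (finite equal-size domain and codomain). In particular f is surjective.
Since f is surjective, we find the preimage of 10. The inverse of x ↦ x^11 on (ℤ_{53})^× is x ↦ x^19, because 11·19 = 209 = 4·52 + 1 ≡ 1 (mod 52) and x^{52} = 1 for x ≠ 0 (Fermat). So f⁻¹(10) = 10^19 mod 53.
Repeated squaring mod 53: 10^1 ≡ 10, 10^2 ≡ 10² = 100 ≡ 47, 10^4 ≡ 47² = 2209 ≡ 36, 10^8 ≡ 36² = 1296 ≡ 24, 10^16 ≡ 24² = 576 ≡ 46. Since 19 = 16 + 2 + 1, 10^19 ≡ 46·47·10: 46·47 = 2162 ≡ 42, then 42·10 = 420 ≡ 49. So 10^19 ≡ 49 (mod 53).
Hence f⁻¹(10) = 49.

49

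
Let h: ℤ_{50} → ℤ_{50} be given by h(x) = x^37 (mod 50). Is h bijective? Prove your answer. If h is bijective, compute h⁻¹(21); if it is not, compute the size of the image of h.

h(0) = 0^37 = 0.
h(10): Repeated squaring mod 50: 10^1 ≡ 10, 10^2 ≡ 10² = 100 ≡ 0, 10^4 ≡ 0² = 0, 10^8 ≡ 0² = 0, 10^16 ≡ 0² = 0, 10^32 ≡ 0² = 0. Since 37 = 32 + 4 + 1, 10^37 ≡ 0·0·10: 0·0 = 0, then 0·10 = 0. So 10^37 ≡ 0 (mod 50).
So h(0) = h(10) = 0 while 0 ≠ 10, therefore h is not injective, hence not bijective.
Since h is not bijective, we determine |image(h)|. Computing x^37 mod 50 for each x (by repeated squaring, reducing mod 50 at every step), the values h(0), h(1), …, h(49) are: 0, 1, 22, 13, 34, 25, 36, 7, 48, 19, 0, 21, 42, 33, 4, 25, 6, 27, 18, 39, 0, 41, 12, 3, 24, 25, 26, 47, 38, 9, 0, 11, 32, 23, 44, 25, 46, 17, 8, 29, 0, 31, 2, 43, 14, 25, 16, 37, 28, 49.
The distinct values are {0, 1, 2, 3, 4, 6, 7, 8, 9, 11, 12, 13, 14, 16, 17, 18, 19, 21, 22, 23, 24, 25, 26, 27, 28, 29, 31, 32, 33, 34, 36, 37, 38, 39, 41, 42, 43, 44, 46, 47, 48, 49}; there are 42 of them.

42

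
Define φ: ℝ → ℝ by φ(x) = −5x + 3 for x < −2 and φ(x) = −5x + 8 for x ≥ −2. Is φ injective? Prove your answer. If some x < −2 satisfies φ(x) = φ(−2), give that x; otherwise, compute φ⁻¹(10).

-3

Both pieces are strictly decreasing (slopes −5 and −5), so each is injective on its own interval.
The left piece maps (−∞, −2) onto (13, ∞); the right piece maps [−2, ∞) onto (−∞, 18].
These images overlap. In particular φ(−2) = 18 (right piece), and solving −5x + 3 = 18 on the left piece gives x = −3 < −2.
So φ(−3) = φ(−2) with −3 ≠ −2, and φ is not injective. This x = −3 is the requested value below −2.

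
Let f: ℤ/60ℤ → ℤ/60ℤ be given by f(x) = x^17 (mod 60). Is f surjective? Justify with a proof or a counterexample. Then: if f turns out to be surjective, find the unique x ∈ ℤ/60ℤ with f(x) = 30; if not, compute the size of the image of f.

f(0) = 0^17 = 0.
f(30): Repeated squaring mod 60: 30^1 ≡ 30, 30^2 ≡ 30² = 900 ≡ 0, 30^4 ≡ 0² = 0, 30^8 ≡ 0² = 0, 30^16 ≡ 0² = 0. Since 17 = 16 + 1, 30^17 ≡ 0·30: 0·30 = 0. So 30^17 ≡ 0 (mod 60).
So f(0) = f(30) = 0 while 0 ≠ 30, hence f is not injective.
A non-injective map from the 60-element set ℤ/60ℤ to itself takes at most 59 distinct values, so it cannot be surjective. So f is not surjective.
Since f is not surjective, we determine |image(f)|. Computing x^17 mod 60 for each x (by repeated squaring, reducing mod 60 at every step), the values f(0), f(1), …, f(59) are: 0, 1, 32, 3, 4, 5, 36, 7, 8, 9, 40, 11, 12, 13, 44, 15, 16, 17, 48, 19, 20, 21, 52, 23, 24, 25, 56, 27, 28, 29, 0, 31, 32, 33, 4, 35, 36, 37, 8, 39, 40, 41, 12, 43, 44, 45, 16, 47, 48, 49, 20, 51, 52, 53, 24, 55, 56, 57, 28, 59.
The distinct values are {0, 1, 3, 4, 5, 7, 8, 9, 11, 12, 13, 15, 16, 17, 19, 20, 21, 23, 24, 25, 27, 28, 29, 31, 32, 33, 35, 36, 37, 39, 40, 41, 43, 44, 45, 47, 48, 49, 51, 52, 53, 55, 56, 57, 59}; there are 45 of them.

45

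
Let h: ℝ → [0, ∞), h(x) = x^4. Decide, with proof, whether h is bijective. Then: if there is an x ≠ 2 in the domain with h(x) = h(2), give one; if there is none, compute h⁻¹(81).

-2

h(2) = 16 = (−2)^4 = h(−2) (since 4 is even), with 2 ≠ −2. So h is not injective, hence not bijective.
For the follow-up, such an x exists: taking x = −2 ∈ ℝ gives h(−2) = 16 = h(2) with −2 ≠ 2.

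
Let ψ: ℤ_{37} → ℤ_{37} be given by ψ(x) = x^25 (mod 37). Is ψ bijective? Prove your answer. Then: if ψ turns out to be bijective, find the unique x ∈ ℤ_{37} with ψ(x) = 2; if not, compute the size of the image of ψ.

Since 37 is prime, the nonzero elements of ℤ_{37} form a cyclic group of order 36.
As gcd(25, 36) = 1, raising to the 25th power is a bijection on this group: if u^25 ≡ v^25 then (uv^{−1})^25 = 1, and the only element of order dividing gcd(25, 36) = 1 is 1, so u = v.
With ψ(0) = 0 this makes ψ injective on all of ℤ_{37}, hence bijective (finite equal-size domain and codomain). In particular ψ is bijective.
Since ψ is bijective, we find the preimage of 2. The inverse of x ↦ x^25 on (ℤ_{37})^× is x ↦ x^13, because 25·13 = 325 = 9·36 + 1 ≡ 1 (mod 36) and x^{36} = 1 for x ≠ 0 (Fermat). So ψ⁻¹(2) = 2^13 mod 37.
Repeated squaring mod 37: 2^1 ≡ 2, 2^2 ≡ 2² = 4, 2^4 ≡ 4² = 16, 2^8 ≡ 16² = 256 ≡ 34. Since 13 = 8 + 4 + 1, 2^13 ≡ 34·16·2: 34·16 = 544 ≡ 26, then 26·2 = 52 ≡ 15. So 2^13 ≡ 15 (mod 37).
Hence ψ⁻¹(2) = 15.

15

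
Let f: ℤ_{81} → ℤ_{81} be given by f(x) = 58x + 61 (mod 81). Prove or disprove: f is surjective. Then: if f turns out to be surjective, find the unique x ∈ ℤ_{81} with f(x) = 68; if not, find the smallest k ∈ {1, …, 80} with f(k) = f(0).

Since gcd(58, 81) = 1, 58 is invertible modulo 81. Euclid's algorithm: 81 = 1·58 + 23, 58 = 2·23 + 12, 23 = 1·12 + 11, 12 = 1·11 + 1; back-substituting gives 1 = 7·58 − 5·81, so 58⁻¹ ≡ 7 (mod 81).
For any y ∈ ℤ_{81}, x = 7(y − 61) mod 81 satisfies f(x) = 58·7(y − 61) + 61 ≡ y (since 58·7 ≡ 1 mod 81). So every y has a preimage.
Hence f is surjective.
Since f is surjective, we find f⁻¹(68): we need 58x ≡ 68 − 61 ≡ 7 (mod 81). Using 58⁻¹ = 7: x ≡ 7·7 = 49, so x = 49.
Check: f(49) = 58·49 + 61 = 2903 = 35·81 + 68 ≡ 68 (mod 81).

49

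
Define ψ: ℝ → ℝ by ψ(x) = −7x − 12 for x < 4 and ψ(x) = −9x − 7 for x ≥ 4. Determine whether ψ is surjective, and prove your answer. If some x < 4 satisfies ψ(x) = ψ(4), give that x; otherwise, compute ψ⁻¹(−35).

Both pieces are strictly decreasing (slopes −7 and −9), so each is injective on its own interval.
The left piece maps (−∞, 4) onto (−40, ∞); the right piece maps [4, ∞) onto (−∞, −43].
The union (−40, ∞) ∪ (−∞, −43] omits the interval between −40 and −43; in particular −40 has no preimage. So ψ is not surjective.
Because the two images are disjoint, no x < 4 has ψ(x) = ψ(4), so we compute ψ⁻¹(−35): −35 lies in (−40, ∞), so solve −7x − 12 = −35: x = (−35 + 12)/(−7) = 23/7.

23/7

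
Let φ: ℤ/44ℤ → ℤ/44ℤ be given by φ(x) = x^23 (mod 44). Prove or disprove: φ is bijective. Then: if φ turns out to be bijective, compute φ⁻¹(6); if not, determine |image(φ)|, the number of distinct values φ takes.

33

φ(0) = 0^23 = 0.
φ(22): Repeated squaring mod 44: 22^1 ≡ 22, 22^2 ≡ 22² = 484 ≡ 0, 22^4 ≡ 0² = 0, 22^8 ≡ 0² = 0, 22^16 ≡ 0² = 0. Since 23 = 16 + 4 + 2 + 1, 22^23 ≡ 0·0·0·22: 0·0 = 0, then 0·0 = 0, then 0·22 = 0. So 22^23 ≡ 0 (mod 44).
So φ(0) = φ(22) = 0 while 0 ≠ 22, hence φ is not injective, hence not bijective.
Since φ is not bijective, we determine |image(φ)|. Computing x^23 mod 44 for each x (by repeated squaring, reducing mod 44 at every step), the values φ(0), φ(1), …, φ(43) are: 0, 1, 8, 27, 20, 37, 40, 35, 28, 25, 32, 11, 12, 41, 16, 31, 4, 29, 24, 39, 36, 21, 0, 23, 8, 5, 20, 15, 40, 13, 28, 3, 32, 33, 12, 19, 16, 9, 4, 7, 24, 17, 36, 43.
The distinct values are {0, 1, 3, 4, 5, 7, 8, 9, 11, 12, 13, 15, 16, 17, 19, 20, 21, 23, 24, 25, 27, 28, 29, 31, 32, 33, 35, 36, 37, 39, 40, 41, 43}; there are 33 of them.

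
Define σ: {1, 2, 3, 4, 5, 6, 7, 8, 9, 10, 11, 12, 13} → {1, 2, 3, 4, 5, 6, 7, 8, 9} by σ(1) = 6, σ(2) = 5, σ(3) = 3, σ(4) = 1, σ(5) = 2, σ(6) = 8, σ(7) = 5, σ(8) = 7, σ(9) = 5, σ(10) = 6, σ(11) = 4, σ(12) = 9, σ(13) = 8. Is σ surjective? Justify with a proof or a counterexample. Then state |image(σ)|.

Every element of the codomain has a preimage: 1 = σ(4), 2 = σ(5), 3 = σ(3), 4 = σ(11), 5 = σ(2), 6 = σ(1), 7 = σ(8), 8 = σ(6), 9 = σ(12).
Therefore σ is surjective.
The image of σ is {1, 2, 3, 4, 5, 6, 7, 8, 9}, which has 9 elements.

9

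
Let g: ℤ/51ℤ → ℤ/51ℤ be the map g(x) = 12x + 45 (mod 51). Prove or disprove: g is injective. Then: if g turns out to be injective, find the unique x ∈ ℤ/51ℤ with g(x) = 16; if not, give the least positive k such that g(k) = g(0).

We have gcd(12, 51) = 3 > 1. Taking a = 0 and b = 17: g(0) = 45 and g(17) = 12·17 + 45 = 249 ≡ 45 (mod 51).
So g(0) = g(17) while 0 ≠ 17, hence g is not injective.
Since g is not injective, we find the least positive k with g(k) = g(0): this means 12k ≡ 0 (mod 51), i.e. 51 ∣ 12k. Since gcd(12, 51) = 3, dividing through by 3 this holds exactly when 17 ∣ 4k, and as gcd(4, 17) = 1, exactly when 17 ∣ k.
The smallest positive such k is 17.

17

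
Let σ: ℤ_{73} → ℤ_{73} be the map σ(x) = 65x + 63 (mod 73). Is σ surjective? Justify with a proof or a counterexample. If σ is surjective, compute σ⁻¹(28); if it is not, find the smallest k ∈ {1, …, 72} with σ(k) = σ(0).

50

Recall: surjectivity means every element of the codomain has a preimage under σ.
Since gcd(65, 73) = 1, 65 is invertible modulo 73. Euclid's algorithm: 73 = 1·65 + 8, 65 = 8·8 + 1; back-substituting gives 1 = 9·65 − 8·73, so 65⁻¹ ≡ 9 (mod 73).
Then y ↦ 9(y − 63) is a two-sided inverse to σ, so every y ∈ ℤ_{73} has a preimage.
Hence σ is surjective.
Since σ is surjective, we find σ⁻¹(28): we need 65x ≡ 28 − 63 ≡ 38 (mod 73). Using 65⁻¹ = 9: x ≡ 9·38 = 342 = 4·73 + 50, so x = 50.
Check: σ(50) = 65·50 + 63 = 3313 = 45·73 + 28 ≡ 28 (mod 73).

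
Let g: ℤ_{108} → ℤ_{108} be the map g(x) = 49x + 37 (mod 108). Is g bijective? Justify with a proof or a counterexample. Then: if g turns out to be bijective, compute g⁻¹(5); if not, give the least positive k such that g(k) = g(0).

If g(a) = g(b), then 49a ≡ 49b (mod 108). Because gcd(49, 108) = 1, we may cancel 49 to get a ≡ b (mod 108).
We now compute 49⁻¹ mod 108 explicitly. Euclid's algorithm: 108 = 2·49 + 10, 49 = 4·10 + 9, 10 = 1·9 + 1; back-substituting gives 1 = 97·49 − 44·108, so 49⁻¹ ≡ 97 (mod 108).
Then y ↦ 97(y − 37) is a two-sided inverse to g, so every y ∈ ℤ_{108} has a preimage.
Therefore g is bijective.
Since g is bijective, we find g⁻¹(5): we need 49x ≡ 5 − 37 ≡ 76 (mod 108). Using 49⁻¹ = 97: x ≡ 97·76 = 7372 = 68·108 + 28, so x = 28.
Check: g(28) = 49·28 + 37 = 1409 = 13·108 + 5 ≡ 5 (mod 108).

28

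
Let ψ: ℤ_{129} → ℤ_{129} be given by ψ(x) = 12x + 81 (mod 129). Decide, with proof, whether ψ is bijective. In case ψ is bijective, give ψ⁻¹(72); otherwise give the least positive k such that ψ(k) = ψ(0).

Recall: ψ is injective if ψ(s) = ψ(t) implies s = t.
We have gcd(12, 129) = 3 > 1. Taking s = 0 and t = 43: ψ(0) = 81 and ψ(43) = 12·43 + 81 = 597 ≡ 81 (mod 129).
So ψ(0) = ψ(43) while 0 ≠ 43, thus ψ is not injective, hence not bijective.
Since ψ is not bijective, we find the least positive k with ψ(k) = ψ(0): this means 12k ≡ 0 (mod 129), i.e. 129 ∣ 12k. Since gcd(12, 129) = 3, dividing through by 3 this holds exactly when 43 ∣ 4k, and as gcd(4, 43) = 1, exactly when 43 ∣ k.
The smallest positive such k is 43.

43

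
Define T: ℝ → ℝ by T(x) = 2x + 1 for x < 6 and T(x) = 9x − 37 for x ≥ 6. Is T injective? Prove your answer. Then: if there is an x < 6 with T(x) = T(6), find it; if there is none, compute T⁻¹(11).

Both pieces are strictly increasing (slopes 2 and 9), so each is injective on its own interval.
The left piece maps (−∞, 6) onto (−∞, 13); the right piece maps [6, ∞) onto [17, ∞).
These images are disjoint, so no value is attained by both pieces. So T is injective.
Because the two images are disjoint, no x < 6 has T(x) = T(6), so we compute T⁻¹(11): 11 lies in (−∞, 13), so solve 2x + 1 = 11: x = (11 − 1)/2 = 5.

5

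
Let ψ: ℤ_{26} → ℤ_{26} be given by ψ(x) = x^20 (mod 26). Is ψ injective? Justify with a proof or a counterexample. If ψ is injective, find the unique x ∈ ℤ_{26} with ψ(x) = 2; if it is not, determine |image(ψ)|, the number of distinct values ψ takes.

ψ(1) = 1^20 = 1.
ψ(5): Repeated squaring mod 26: 5^1 ≡ 5, 5^2 ≡ 5² = 25, 5^4 ≡ 25² = 625 ≡ 1, 5^8 ≡ 1² = 1, 5^16 ≡ 1² = 1. Since 20 = 16 + 4, 5^20 ≡ 1·1: 1·1 = 1. So 5^20 ≡ 1 (mod 26).
So ψ(1) = ψ(5) = 1 while 1 ≠ 5, so ψ is not injective.
Since ψ is not injective, we determine |image(ψ)|. Computing x^20 mod 26 for each x (by repeated squaring, reducing mod 26 at every step), the values ψ(0), ψ(1), …, ψ(25) are: 0, 1, 22, 9, 16, 1, 16, 3, 14, 3, 22, 9, 14, 13, 14, 9, 22, 3, 14, 3, 16, 1, 16, 9, 22, 1.
The distinct values are {0, 1, 3, 9, 13, 14, 16, 22}; there are 8 of them.

8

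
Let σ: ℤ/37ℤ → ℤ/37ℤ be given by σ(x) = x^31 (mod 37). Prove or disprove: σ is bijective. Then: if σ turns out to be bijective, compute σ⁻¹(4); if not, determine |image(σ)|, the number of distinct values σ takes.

Since 37 is prime, the nonzero elements of ℤ/37ℤ form a cyclic group of order 36.
As gcd(31, 36) = 1, raising to the 31st power is a bijection on this group: if a^31 ≡ b^31 then (ab^{−1})^31 = 1, and the only element of order dividing gcd(31, 36) = 1 is 1, so a = b.
With σ(0) = 0 this makes σ injective on all of ℤ/37ℤ, hence bijective (finite equal-size domain and codomain). In particular σ is bijective.
Since σ is bijective, we find the preimage of 4. The inverse of x ↦ x^31 on (ℤ/37ℤ)^× is x ↦ x^7, because 31·7 = 217 = 6·36 + 1 ≡ 1 (mod 36) and x^{36} = 1 for x ≠ 0 (Fermat). So σ⁻¹(4) = 4^7 mod 37.
Repeated squaring mod 37: 4^1 ≡ 4, 4^2 ≡ 4² = 16, 4^4 ≡ 16² = 256 ≡ 34. Since 7 = 4 + 2 + 1, 4^7 ≡ 34·16·4: 34·16 = 544 ≡ 26, then 26·4 = 104 ≡ 30. So 4^7 ≡ 30 (mod 37).
Hence σ⁻¹(4) = 30.

30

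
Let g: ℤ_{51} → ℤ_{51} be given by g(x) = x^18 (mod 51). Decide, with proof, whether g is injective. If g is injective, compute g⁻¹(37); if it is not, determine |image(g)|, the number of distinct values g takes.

18

g(7): Repeated squaring mod 51: 7^1 ≡ 7, 7^2 ≡ 7² = 49, 7^4 ≡ 49² = 2401 ≡ 4, 7^8 ≡ 4² = 16, 7^16 ≡ 16² = 256 ≡ 1. Since 18 = 16 + 2, 7^18 ≡ 1·49: 1·49 = 49. So 7^18 ≡ 49 (mod 51).
g(10): Repeated squaring mod 51: 10^1 ≡ 10, 10^2 ≡ 10² = 100 ≡ 49, 10^4 ≡ 49² = 2401 ≡ 4, 10^8 ≡ 4² = 16, 10^16 ≡ 16² = 256 ≡ 1. Since 18 = 16 + 2, 10^18 ≡ 1·49: 1·49 = 49. So 10^18 ≡ 49 (mod 51).
So g(7) = g(10) = 49 while 7 ≠ 10, so g is not injective.
Since g is not injective, we determine |image(g)|. Computing x^18 mod 51 for each x (by repeated squaring, reducing mod 51 at every step), the values g(0), g(1), …, g(50) are: 0, 1, 4, 9, 16, 25, 36, 49, 13, 30, 49, 19, 42, 16, 43, 21, 1, 34, 18, 4, 43, 33, 25, 19, 15, 13, 13, 15, 19, 25, 33, 43, 4, 18, 34, 1, 21, 43, 16, 42, 19, 49, 30, 13, 49, 36, 25, 16, 9, 4, 1.
The distinct values are {0, 1, 4, 9, 13, 15, 16, 18, 19, 21, 25, 30, 33, 34, 36, 42, 43, 49}; there are 18 of them.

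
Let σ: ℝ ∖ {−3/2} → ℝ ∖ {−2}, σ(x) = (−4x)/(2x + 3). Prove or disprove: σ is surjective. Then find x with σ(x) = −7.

For any y ≠ −2, solving y(2x + 3) = −4x for x gives a well-defined x ≠ −3/2. So σ is surjective.
Solving σ(x) = −7: cross-multiplying gives −4x = −7(2x + 3), which rearranges to 10x = −21, so x = −21/10.

-21/10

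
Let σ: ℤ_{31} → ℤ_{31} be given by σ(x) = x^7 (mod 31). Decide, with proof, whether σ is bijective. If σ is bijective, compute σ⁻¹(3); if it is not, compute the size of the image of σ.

24

Since 31 is prime, the nonzero elements of ℤ_{31} form a cyclic group of order 30.
As gcd(7, 30) = 1, raising to the 7th power is a bijection on this group: if x_1^7 ≡ x_2^7 then (x_1x_2^{−1})^7 = 1, and the only element of order dividing gcd(7, 30) = 1 is 1, so x_1 = x_2.
With σ(0) = 0 this makes σ injective on all of ℤ_{31}, hence bijective (finite equal-size domain and codomain). In particular σ is bijective.
Since σ is bijective, we find the preimage of 3. The inverse of x ↦ x^7 on (ℤ_{31})^× is x ↦ x^13, because 7·13 = 91 = 3·30 + 1 ≡ 1 (mod 30) and x^{30} = 1 for x ≠ 0 (Fermat). So σ⁻¹(3) = 3^13 mod 31.
Repeated squaring mod 31: 3^1 ≡ 3, 3^2 ≡ 3² = 9, 3^4 ≡ 9² = 81 ≡ 19, 3^8 ≡ 19² = 361 ≡ 20. Since 13 = 8 + 4 + 1, 3^13 ≡ 20·19·3: 20·19 = 380 ≡ 8, then 8·3 = 24. So 3^13 ≡ 24 (mod 31).
Hence σ⁻¹(3) = 24.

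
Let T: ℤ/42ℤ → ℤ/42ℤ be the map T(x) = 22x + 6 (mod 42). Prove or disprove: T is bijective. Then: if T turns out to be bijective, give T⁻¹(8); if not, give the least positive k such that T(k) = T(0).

We have gcd(22, 42) = 2 > 1. Taking x_1 = 0 and x_2 = 21: T(0) = 6 and T(21) = 22·21 + 6 = 468 ≡ 6 (mod 42).
So T(0) = T(21) while 0 ≠ 21, hence T is not injective, hence not bijective.
Since T is not bijective, we find the least positive k with T(k) = T(0): this means 22k ≡ 0 (mod 42), i.e. 42 ∣ 22k. Since gcd(22, 42) = 2, dividing through by 2 this holds exactly when 21 ∣ 11k, and as gcd(11, 21) = 1, exactly when 21 ∣ k.
The smallest positive such k is 21.

21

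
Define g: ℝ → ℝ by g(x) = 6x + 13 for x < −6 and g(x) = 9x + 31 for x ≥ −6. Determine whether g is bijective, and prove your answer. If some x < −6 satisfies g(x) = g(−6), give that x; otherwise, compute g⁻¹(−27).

-20/3

Both pieces are strictly increasing (slopes 6 and 9), so each is injective on its own interval.
The left piece maps (−∞, −6) onto (−∞, −23); the right piece maps [−6, ∞) onto [−23, ∞).
Since −23 = −23, the images partition ℝ: g is injective and surjective, hence bijective.
Because the two images are disjoint, no x < −6 has g(x) = g(−6), so we compute g⁻¹(−27): −27 lies in (−∞, −23), so solve 6x + 13 = −27: x = (−27 − 13)/6 = −20/3.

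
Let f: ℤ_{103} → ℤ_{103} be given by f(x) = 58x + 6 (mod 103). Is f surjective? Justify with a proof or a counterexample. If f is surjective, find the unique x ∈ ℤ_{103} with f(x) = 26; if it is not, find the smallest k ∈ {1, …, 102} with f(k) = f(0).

11

By definition, surjectivity means every element of the codomain has a preimage under f.
Since gcd(58, 103) = 1, 58 is invertible modulo 103. Euclid's algorithm: 103 = 1·58 + 45, 58 = 1·45 + 13, 45 = 3·13 + 6, 13 = 2·6 + 1; back-substituting gives 1 = 16·58 − 9·103, so 58⁻¹ ≡ 16 (mod 103).
For any y ∈ ℤ_{103}, x = 16(y − 6) mod 103 satisfies f(x) = 58·16(y − 6) + 6 ≡ y (since 58·16 ≡ 1 mod 103). So every y has a preimage.
So f is surjective.
Since f is surjective, we find f⁻¹(26): we need 58x ≡ 26 − 6 ≡ 20 (mod 103). Using 58⁻¹ = 16: x ≡ 16·20 = 320 = 3·103 + 11, so x = 11.
Check: f(11) = 58·11 + 6 = 644 = 6·103 + 26 ≡ 26 (mod 103).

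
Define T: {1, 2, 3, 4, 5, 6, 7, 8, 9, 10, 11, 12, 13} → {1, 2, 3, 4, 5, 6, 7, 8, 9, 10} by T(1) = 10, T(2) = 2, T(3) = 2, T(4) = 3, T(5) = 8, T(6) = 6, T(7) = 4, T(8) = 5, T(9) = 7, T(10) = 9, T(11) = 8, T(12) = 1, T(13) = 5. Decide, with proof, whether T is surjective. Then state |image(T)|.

10

Every element of the codomain has a preimage: 1 = T(12), 2 = T(2), 3 = T(4), 4 = T(7), 5 = T(8), 6 = T(6), 7 = T(9), 8 = T(5), 9 = T(10), 10 = T(1).
So T is surjective.
The image of T is {1, 2, 3, 4, 5, 6, 7, 8, 9, 10}, which has 10 elements.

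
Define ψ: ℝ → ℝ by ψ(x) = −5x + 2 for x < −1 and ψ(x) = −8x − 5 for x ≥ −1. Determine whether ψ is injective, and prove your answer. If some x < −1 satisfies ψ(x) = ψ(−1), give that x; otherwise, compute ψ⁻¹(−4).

-1/8

Both pieces are strictly decreasing (slopes −5 and −8), so each is injective on its own interval.
The left piece maps (−∞, −1) onto (7, ∞); the right piece maps [−1, ∞) onto (−∞, 3].
These images are disjoint, so no value is attained by both pieces. So ψ is injective.
Because the two images are disjoint, no x < −1 has ψ(x) = ψ(−1), so we compute ψ⁻¹(−4): −4 lies in (−∞, 3], so solve −8x − 5 = −4: x = (−4 + 5)/(−8) = −1/8.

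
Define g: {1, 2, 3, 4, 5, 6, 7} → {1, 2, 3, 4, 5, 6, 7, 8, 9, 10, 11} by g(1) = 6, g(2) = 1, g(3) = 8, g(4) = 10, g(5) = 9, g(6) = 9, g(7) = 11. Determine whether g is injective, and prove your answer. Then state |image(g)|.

g(5) = 9 = g(6) with 5 ≠ 6, so g is not injective.
The image of g is {1, 6, 8, 9, 10, 11}, which has 6 elements.

6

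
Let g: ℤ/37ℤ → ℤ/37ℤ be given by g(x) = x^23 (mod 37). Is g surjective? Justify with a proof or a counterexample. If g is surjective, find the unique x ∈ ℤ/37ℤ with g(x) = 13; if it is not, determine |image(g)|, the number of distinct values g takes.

15

Since 37 is prime, the nonzero elements of ℤ/37ℤ form a cyclic group of order 36.
As gcd(23, 36) = 1, raising to the 23rd power is a bijection on this group: if u^23 ≡ v^23 then (uv^{−1})^23 = 1, and the only element of order dividing gcd(23, 36) = 1 is 1, so u = v.
With g(0) = 0 this makes g injective on all of ℤ/37ℤ, hence bijective (finite equal-size domain and codomain). In particular g is surjective.
Since g is surjective, we find the preimage of 13. The inverse of x ↦ x^23 on (ℤ/37ℤ)^× is x ↦ x^11, because 23·11 = 253 = 7·36 + 1 ≡ 1 (mod 36) and x^{36} = 1 for x ≠ 0 (Fermat). So g⁻¹(13) = 13^11 mod 37.
Repeated squaring mod 37: 13^1 ≡ 13, 13^2 ≡ 13² = 169 ≡ 21, 13^4 ≡ 21² = 441 ≡ 34, 13^8 ≡ 34² = 1156 ≡ 9. Since 11 = 8 + 2 + 1, 13^11 ≡ 9·21·13: 9·21 = 189 ≡ 4, then 4·13 = 52 ≡ 15. So 13^11 ≡ 15 (mod 37).
Hence g⁻¹(13) = 15.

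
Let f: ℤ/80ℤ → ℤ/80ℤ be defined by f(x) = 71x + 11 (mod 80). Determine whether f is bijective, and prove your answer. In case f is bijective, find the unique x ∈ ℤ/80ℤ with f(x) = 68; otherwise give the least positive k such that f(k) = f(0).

47

Suppose f(x_1) = f(x_2) in ℤ/80ℤ. Then 71x_1 + 11 ≡ 71x_2 + 11 (mod 80), therefore 71(x_1 − x_2) ≡ 0 (mod 80).
Since gcd(71, 80) = 1, 71 is invertible modulo 80, hence x_1 − x_2 ≡ 0 (mod 80), i.e. x_1 = x_2.
We now compute 71⁻¹ mod 80 explicitly. Euclid's algorithm: 80 = 1·71 + 9, 71 = 7·9 + 8, 9 = 1·8 + 1; back-substituting gives 1 = 71·71 − 63·80, so 71⁻¹ ≡ 71 (mod 80).
Then y ↦ 71(y − 11) is a two-sided inverse to f, so every y ∈ ℤ/80ℤ has a preimage.
Hence f is bijective.
Since f is bijective, we find f⁻¹(68): we need 71x ≡ 68 − 11 ≡ 57 (mod 80). Using 71⁻¹ = 71: x ≡ 71·57 = 4047 = 50·80 + 47, so x = 47.
Check: f(47) = 71·47 + 11 = 3348 = 41·80 + 68 ≡ 68 (mod 80).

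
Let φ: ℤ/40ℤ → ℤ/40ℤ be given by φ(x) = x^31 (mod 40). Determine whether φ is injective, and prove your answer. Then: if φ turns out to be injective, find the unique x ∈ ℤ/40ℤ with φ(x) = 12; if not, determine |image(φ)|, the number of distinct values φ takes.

25

φ(0) = 0^31 = 0.
φ(10): Repeated squaring mod 40: 10^1 ≡ 10, 10^2 ≡ 10² = 100 ≡ 20, 10^4 ≡ 20² = 400 ≡ 0, 10^8 ≡ 0² = 0, 10^16 ≡ 0² = 0. Since 31 = 16 + 8 + 4 + 2 + 1, 10^31 ≡ 0·0·0·20·10: 0·0 = 0, then 0·0 = 0, then 0·20 = 0, then 0·10 = 0. So 10^31 ≡ 0 (mod 40).
So φ(0) = φ(10) = 0 while 0 ≠ 10, so φ is not injective.
Since φ is not injective, we determine |image(φ)|. Computing x^31 mod 40 for each x (by repeated squaring, reducing mod 40 at every step), the values φ(0), φ(1), …, φ(39) are: 0, 1, 8, 27, 24, 5, 16, 23, 32, 9, 0, 11, 8, 37, 24, 15, 16, 33, 32, 19, 0, 21, 8, 7, 24, 25, 16, 3, 32, 29, 0, 31, 8, 17, 24, 35, 16, 13, 32, 39.
The distinct values are {0, 1, 3, 5, 7, 8, 9, 11, 13, 15, 16, 17, 19, 21, 23, 24, 25, 27, 29, 31, 32, 33, 35, 37, 39}; there are 25 of them.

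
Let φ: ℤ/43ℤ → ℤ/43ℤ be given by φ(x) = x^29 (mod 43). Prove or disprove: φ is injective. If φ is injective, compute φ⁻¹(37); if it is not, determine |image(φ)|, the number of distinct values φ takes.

7

Since 43 is prime, the nonzero elements of ℤ/43ℤ form a cyclic group of order 42.
As gcd(29, 42) = 1, raising to the 29th power is a bijection on this group: if u^29 ≡ v^29 then (uv^{−1})^29 = 1, and the only element of order dividing gcd(29, 42) = 1 is 1, so u = v.
With φ(0) = 0 this makes φ injective on all of ℤ/43ℤ, hence bijective (finite equal-size domain and codomain). In particular φ is injective.
Since φ is injective, we find the preimage of 37. The inverse of x ↦ x^29 on (ℤ/43ℤ)^× is x ↦ x^29, because 29·29 = 841 = 20·42 + 1 ≡ 1 (mod 42) and x^{42} = 1 for x ≠ 0 (Fermat). So φ⁻¹(37) = 37^29 mod 43.
Repeated squaring mod 43: 37^1 ≡ 37, 37^2 ≡ 37² = 1369 ≡ 36, 37^4 ≡ 36² = 1296 ≡ 6, 37^8 ≡ 6² = 36, 37^16 ≡ 36² = 1296 ≡ 6. Since 29 = 16 + 8 + 4 + 1, 37^29 ≡ 6·36·6·37: 6·36 = 216 ≡ 1, then 1·6 = 6, then 6·37 = 222 ≡ 7. So 37^29 ≡ 7 (mod 43).
Hence φ⁻¹(37) = 7.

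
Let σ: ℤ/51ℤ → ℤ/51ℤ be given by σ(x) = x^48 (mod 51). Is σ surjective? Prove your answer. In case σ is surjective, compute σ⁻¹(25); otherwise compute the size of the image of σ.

σ(1) = 1^48 = 1.
σ(2): Repeated squaring mod 51: 2^1 ≡ 2, 2^2 ≡ 2² = 4, 2^4 ≡ 4² = 16, 2^8 ≡ 16² = 256 ≡ 1, 2^16 ≡ 1² = 1, 2^32 ≡ 1² = 1. Since 48 = 32 + 16, 2^48 ≡ 1·1: 1·1 = 1. So 2^48 ≡ 1 (mod 51).
So σ(1) = σ(2) = 1 while 1 ≠ 2, so σ is not injective.
A non-injective map from the 51-element set ℤ/51ℤ to itself takes at most 50 distinct values, so it cannot be surjective. Hence σ is not surjective.
Since σ is not surjective, we determine |image(σ)|. Computing x^48 mod 51 for each x (by repeated squaring, reducing mod 51 at every step), the values σ(0), σ(1), …, σ(50) are: 0, 1, 1, 18, 1, 1, 18, 1, 1, 18, 1, 1, 18, 1, 1, 18, 1, 34, 18, 1, 1, 18, 1, 1, 18, 1, 1, 18, 1, 1, 18, 1, 1, 18, 34, 1, 18, 1, 1, 18, 1, 1, 18, 1, 1, 18, 1, 1, 18, 1, 1.
The distinct values are {0, 1, 18, 34}; there are 4 of them.

4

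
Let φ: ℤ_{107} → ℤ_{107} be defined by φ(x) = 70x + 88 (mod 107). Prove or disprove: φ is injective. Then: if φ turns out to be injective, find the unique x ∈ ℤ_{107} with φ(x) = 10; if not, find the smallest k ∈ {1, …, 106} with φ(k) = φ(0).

5

If φ(s) = φ(t), then 70s ≡ 70t (mod 107). Because gcd(70, 107) = 1, we may cancel 70 to get s ≡ t (mod 107).
Therefore φ is injective.
We now compute 70⁻¹ mod 107 explicitly. Euclid's algorithm: 107 = 1·70 + 37, 70 = 1·37 + 33, 37 = 1·33 + 4, 33 = 8·4 + 1; back-substituting gives 1 = 26·70 − 17·107, so 70⁻¹ ≡ 26 (mod 107).
Since φ is injective, we compute φ⁻¹(10): solve 70x + 88 ≡ 10 (mod 107), i.e. 70x ≡ 29 (mod 107).
Multiplying by 70⁻¹ = 26 gives x ≡ 26·29 = 754 = 7·107 + 5 ≡ 5 (mod 107).
Check: φ(5) = 70·5 + 88 = 438 = 4·107 + 10 ≡ 10 (mod 107).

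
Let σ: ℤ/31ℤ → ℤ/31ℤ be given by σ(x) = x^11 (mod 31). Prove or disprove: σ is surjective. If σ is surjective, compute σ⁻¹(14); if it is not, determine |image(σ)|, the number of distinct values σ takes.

9

Since 31 is prime, the nonzero elements of ℤ/31ℤ form a cyclic group of order 30.
As gcd(11, 30) = 1, raising to the 11th power is a bijection on this group: if u^11 ≡ v^11 then (uv^{−1})^11 = 1, and the only element of order dividing gcd(11, 30) = 1 is 1, so u = v.
With σ(0) = 0 this makes σ injective on all of ℤ/31ℤ, hence bijective (finite equal-size domain and codomain). In particular σ is surjective.
Since σ is surjective, we find the preimage of 14. The inverse of x ↦ x^11 on (ℤ/31ℤ)^× is x ↦ x^11, because 11·11 = 121 = 4·30 + 1 ≡ 1 (mod 30) and x^{30} = 1 for x ≠ 0 (Fermat). So σ⁻¹(14) = 14^11 mod 31.
Repeated squaring mod 31: 14^1 ≡ 14, 14^2 ≡ 14² = 196 ≡ 10, 14^4 ≡ 10² = 100 ≡ 7, 14^8 ≡ 7² = 49 ≡ 18. Since 11 = 8 + 2 + 1, 14^11 ≡ 18·10·14: 18·10 = 180 ≡ 25, then 25·14 = 350 ≡ 9. So 14^11 ≡ 9 (mod 31).
Hence σ⁻¹(14) = 9.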